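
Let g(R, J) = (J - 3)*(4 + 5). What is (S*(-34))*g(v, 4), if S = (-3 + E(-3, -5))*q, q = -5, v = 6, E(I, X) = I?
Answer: -9180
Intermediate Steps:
g(R, J) = -27 + 9*J (g(R, J) = (-3 + J)*9 = -27 + 9*J)
S = 30 (S = (-3 - 3)*(-5) = -6*(-5) = 30)
(S*(-34))*g(v, 4) = (30*(-34))*(-27 + 9*4) = -1020*(-27 + 36) = -1020*9 = -9180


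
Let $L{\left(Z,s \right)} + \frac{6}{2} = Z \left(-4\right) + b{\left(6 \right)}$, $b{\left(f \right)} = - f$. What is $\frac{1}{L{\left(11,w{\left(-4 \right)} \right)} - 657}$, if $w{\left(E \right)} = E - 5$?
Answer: $- \frac{1}{710} \approx -0.0014085$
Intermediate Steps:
$w{\left(E \right)} = -5 + E$
$L{\left(Z,s \right)} = -9 - 4 Z$ ($L{\left(Z,s \right)} = -3 + \left(Z \left(-4\right) - 6\right) = -3 - \left(6 + 4 Z\right) = -9 - 4 Z$)
$\frac{1}{L{\left(11,w{\left(-4 \right)} \right)} - 657} = \frac{1}{\left(-9 - 44\right) - 657} = \frac{1}{-53 - 657} = \frac{1}{-710} = - \frac{1}{710}$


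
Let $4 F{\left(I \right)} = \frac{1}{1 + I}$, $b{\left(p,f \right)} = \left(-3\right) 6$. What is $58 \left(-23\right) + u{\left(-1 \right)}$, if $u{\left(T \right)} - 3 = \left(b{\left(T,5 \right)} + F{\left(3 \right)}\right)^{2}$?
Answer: $- \frac{258367}{256} \approx -1009.2$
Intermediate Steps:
$b{\left(p,f \right)} = -18$
$F{\left(I \right)} = \frac{1}{4 \left(1 + I\right)}$
$u{\left(T \right)} = \frac{83137}{256}$ ($u{\left(T \right)} = 3 + \left(-18 + \frac{1}{4 \left(1 + 3\right)}\right)^{2} = 3 + \left(-18 + \frac{1}{4 \cdot 4}\right)^{2} = 3 + \left(-18 + \frac{1}{4} \cdot \frac{1}{4}\right)^{2} = 3 + \left(-18 + \frac{1}{16}\right)^{2} = 3 + \left(- \frac{287}{16}\right)^{2} = 3 + \frac{82369}{256} = \frac{83137}{256}$)
$58 \left(-23\right) + u{\left(-1 \right)} = 58 \left(-23\right) + \frac{83137}{256} = -1334 + \frac{83137}{256} = - \frac{258367}{256}$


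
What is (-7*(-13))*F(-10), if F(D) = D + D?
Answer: -1820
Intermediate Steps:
F(D) = 2*D
(-7*(-13))*F(-10) = (-7*(-13))*(2*(-10)) = 91*(-20) = -1820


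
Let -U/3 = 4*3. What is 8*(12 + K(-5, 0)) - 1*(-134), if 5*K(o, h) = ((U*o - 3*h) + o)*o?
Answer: -1170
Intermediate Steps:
U = -36 (U = -12*3 = -3*12 = -36)
K(o, h) = o*(-35*o - 3*h)/5 (K(o, h) = (((-36*o - 3*h) + o)*o)/5 = ((-35*o - 3*h)*o)/5 = (o*(-35*o - 3*h))/5 = o*(-35*o - 3*h)/5)
8*(12 + K(-5, 0)) - 1*(-134) = 8*(12 - 1/5*(-5)*(3*0 + 35*(-5))) - 1*(-134) = 8*(12 - 1/5*(-5)*(0 - 175)) + 134 = 8*(12 - 1/5*(-5)*(-175)) + 134 = 8*(12 - 175) + 134 = 8*(-163) + 134 = -1304 + 134 = -1170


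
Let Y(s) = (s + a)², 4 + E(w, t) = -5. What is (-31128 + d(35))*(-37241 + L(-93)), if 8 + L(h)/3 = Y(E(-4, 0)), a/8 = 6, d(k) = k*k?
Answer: 977887906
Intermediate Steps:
E(w, t) = -9 (E(w, t) = -4 - 5 = -9)
d(k) = k²
a = 48 (a = 8*6 = 48)
Y(s) = (48 + s)² (Y(s) = (s + 48)² = (48 + s)²)
L(h) = 4539 (L(h) = -24 + 3*(48 - 9)² = -24 + 3*39² = -24 + 3*1521 = -24 + 4563 = 4539)
(-31128 + d(35))*(-37241 + L(-93)) = (-31128 + 35²)*(-37241 + 4539) = (-31128 + 1225)*(-32702) = -29903*(-32702) = 977887906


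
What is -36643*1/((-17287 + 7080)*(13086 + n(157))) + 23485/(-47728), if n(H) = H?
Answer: -166986795099/339550308112 ≈ -0.49179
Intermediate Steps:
-36643*1/((-17287 + 7080)*(13086 + n(157))) + 23485/(-47728) = -36643*1/((-17287 + 7080)*(13086 + 157)) + 23485/(-47728) = -36643/((-10207*13243)) + 23485*(-1/47728) = -36643/(-135171301) - 23485/47728 = -36643*(-1/135171301) - 23485/47728 = 36643/135171301 - 23485/47728 = -166986795099/339550308112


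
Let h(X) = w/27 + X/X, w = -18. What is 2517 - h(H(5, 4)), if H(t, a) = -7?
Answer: 7550/3 ≈ 2516.7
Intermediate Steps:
h(X) = ⅓ (h(X) = -18/27 + X/X = -18*1/27 + 1 = -⅔ + 1 = ⅓)
2517 - h(H(5, 4)) = 2517 - 1*⅓ = 2517 - ⅓ = 7550/3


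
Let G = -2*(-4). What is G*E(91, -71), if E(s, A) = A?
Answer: -568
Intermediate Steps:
G = 8
G*E(91, -71) = 8*(-71) = -568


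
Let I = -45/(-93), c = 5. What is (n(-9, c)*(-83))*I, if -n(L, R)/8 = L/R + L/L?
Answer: -7968/31 ≈ -257.03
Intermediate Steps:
n(L, R) = -8 - 8*L/R (n(L, R) = -8*(L/R + L/L) = -8*(L/R + 1) = -8*(1 + L/R) = -8 - 8*L/R)
I = 15/31 (I = -45*(-1/93) = 15/31 ≈ 0.48387)
(n(-9, c)*(-83))*I = ((-8 - 8*(-9)/5)*(-83))*(15/31) = ((-8 - 8*(-9)*⅕)*(-83))*(15/31) = ((-8 + 72/5)*(-83))*(15/31) = ((32/5)*(-83))*(15/31) = -2656/5*15/31 = -7968/31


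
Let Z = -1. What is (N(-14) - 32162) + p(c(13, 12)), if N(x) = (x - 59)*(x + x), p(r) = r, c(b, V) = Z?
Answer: -30119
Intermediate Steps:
c(b, V) = -1
N(x) = 2*x*(-59 + x) (N(x) = (-59 + x)*(2*x) = 2*x*(-59 + x))
(N(-14) - 32162) + p(c(13, 12)) = (2*(-14)*(-59 - 14) - 32162) - 1 = (2*(-14)*(-73) - 32162) - 1 = (2044 - 32162) - 1 = -30118 - 1 = -30119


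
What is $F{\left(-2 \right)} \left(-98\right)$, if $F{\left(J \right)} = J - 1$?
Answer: $294$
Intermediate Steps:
$F{\left(J \right)} = -1 + J$
$F{\left(-2 \right)} \left(-98\right) = \left(-1 - 2\right) \left(-98\right) = \left(-3\right) \left(-98\right) = 294$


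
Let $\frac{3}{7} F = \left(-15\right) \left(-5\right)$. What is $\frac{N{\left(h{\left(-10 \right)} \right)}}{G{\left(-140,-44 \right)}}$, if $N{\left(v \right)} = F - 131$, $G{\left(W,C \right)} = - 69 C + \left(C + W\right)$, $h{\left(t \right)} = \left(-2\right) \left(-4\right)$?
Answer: $\frac{11}{713} \approx 0.015428$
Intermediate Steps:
$h{\left(t \right)} = 8$
$F = 175$ ($F = \frac{7 \left(\left(-15\right) \left(-5\right)\right)}{3} = \frac{7}{3} \cdot 75 = 175$)
$G{\left(W,C \right)} = W - 68 C$
$N{\left(v \right)} = 44$ ($N{\left(v \right)} = 175 - 131 = 44$)
$\frac{N{\left(h{\left(-10 \right)} \right)}}{G{\left(-140,-44 \right)}} = \frac{44}{-140 - -2992} = \frac{44}{-140 + 2992} = \frac{44}{2852} = 44 \cdot \frac{1}{2852} = \frac{11}{713}$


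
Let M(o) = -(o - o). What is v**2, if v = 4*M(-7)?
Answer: 0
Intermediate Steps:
M(o) = 0 (M(o) = -1*0 = 0)
v = 0 (v = 4*0 = 0)
v**2 = 0**2 = 0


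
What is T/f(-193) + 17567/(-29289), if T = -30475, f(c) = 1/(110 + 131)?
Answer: -215112345842/29289 ≈ -7.3445e+6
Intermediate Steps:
f(c) = 1/241
T/f(-193) + 17567/(-29289) = -30475/1/241 + 17567/(-29289) = -30475*241 + 17567*(-1/29289) = -7344475 - 17567/29289 = -215112345842/29289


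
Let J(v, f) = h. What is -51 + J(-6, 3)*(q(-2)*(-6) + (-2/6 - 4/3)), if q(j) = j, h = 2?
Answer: -91/3 ≈ -30.333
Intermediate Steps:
J(v, f) = 2
-51 + J(-6, 3)*(q(-2)*(-6) + (-2/6 - 4/3)) = -51 + 2*(-2*(-6) + (-2/6 - 4/3)) = -51 + 2*(12 + (-2*1/6 - 4*1/3)) = -51 + 2*(12 + (-1/3 - 4/3)) = -51 + 2*(12 - 5/3) = -51 + 2*(31/3) = -51 + 62/3 = -91/3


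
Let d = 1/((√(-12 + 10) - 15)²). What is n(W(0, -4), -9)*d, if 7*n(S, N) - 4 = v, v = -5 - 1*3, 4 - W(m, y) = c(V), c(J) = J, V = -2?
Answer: -4/(7*(15 - I*√2)²) ≈ -0.0024729 - 0.00047049*I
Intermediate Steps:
W(m, y) = 6 (W(m, y) = 4 - 1*(-2) = 4 + 2 = 6)
v = -8 (v = -5 - 3 = -8)
d = (-15 + I*√2)⁻² (d = 1/((√(-2) - 15)²) = 1/((I*√2 - 15)²) = 1/((-15 + I*√2)²) = (-15 + I*√2)⁻² ≈ 0.0043277 + 0.00082335*I)
n(S, N) = -4/7 (n(S, N) = 4/7 + (⅐)*(-8) = 4/7 - 8/7 = -4/7)
n(W(0, -4), -9)*d = -4/(7*(15 - I*√2)²)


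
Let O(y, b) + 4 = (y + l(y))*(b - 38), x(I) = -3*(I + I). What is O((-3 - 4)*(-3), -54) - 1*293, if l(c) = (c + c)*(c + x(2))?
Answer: -37005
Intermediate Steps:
x(I) = -6*I
l(c) = 2*c*(-12 + c) (l(c) = (c + c)*(c - 6*2) = (2*c)*(c - 12) = (2*c)*(-12 + c) = 2*c*(-12 + c))
O(y, b) = -4 + (-38 + b)*(y + 2*y*(-12 + y)) (O(y, b) = -4 + (y + 2*y*(-12 + y))*(b - 38) = -4 + (y + 2*y*(-12 + y))*(-38 + b) = -4 + (-38 + b)*(y + 2*y*(-12 + y)))
O((-3 - 4)*(-3), -54) - 1*293 = (-4 - 76*9*(-3 - 4)² + 874*((-3 - 4)*(-3)) - 23*(-54)*(-3 - 4)*(-3) + 2*(-54)*((-3 - 4)*(-3))²) - 1*293 = (-4 - 76*(-7*(-3))² + 874*(-7*(-3)) - 23*(-54)*(-7*(-3)) + 2*(-54)*(-7*(-3))²) - 293 = (-4 - 76*21² + 874*21 - 23*(-54)*21 + 2*(-54)*21²) - 293 = (-4 - 76*441 + 18354 + 26082 + 2*(-54)*441) - 293 = (-4 - 33516 + 18354 + 26082 - 47628) - 293 = -36712 - 293 = -37005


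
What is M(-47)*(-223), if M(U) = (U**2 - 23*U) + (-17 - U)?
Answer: -740360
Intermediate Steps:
M(U) = -17 + U**2 - 24*U
M(-47)*(-223) = (-17 + (-47)**2 - 24*(-47))*(-223) = (-17 + 2209 + 1128)*(-223) = 3320*(-223) = -740360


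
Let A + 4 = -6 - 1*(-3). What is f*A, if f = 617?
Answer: -4319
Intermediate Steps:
A = -7 (A = -4 + (-6 - 1*(-3)) = -4 + (-6 + 3) = -4 - 3 = -7)
f*A = 617*(-7) = -4319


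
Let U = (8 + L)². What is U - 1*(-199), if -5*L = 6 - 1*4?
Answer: 6419/25 ≈ 256.76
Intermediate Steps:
L = -⅖ (L = -(6 - 1*4)/5 = -(6 - 4)/5 = -⅕*2 = -⅖ ≈ -0.40000)
U = 1444/25 (U = (8 - ⅖)² = (38/5)² = 1444/25 ≈ 57.760)
U - 1*(-199) = 1444/25 - 1*(-199) = 1444/25 + 199 = 6419/25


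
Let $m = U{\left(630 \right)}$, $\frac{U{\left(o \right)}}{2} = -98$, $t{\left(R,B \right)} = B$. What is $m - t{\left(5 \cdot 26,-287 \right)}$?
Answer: $91$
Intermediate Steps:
$U{\left(o \right)} = -196$ ($U{\left(o \right)} = 2 \left(-98\right) = -196$)
$m = -196$
$m - t{\left(5 \cdot 26,-287 \right)} = -196 - -287 = -196 + 287 = 91$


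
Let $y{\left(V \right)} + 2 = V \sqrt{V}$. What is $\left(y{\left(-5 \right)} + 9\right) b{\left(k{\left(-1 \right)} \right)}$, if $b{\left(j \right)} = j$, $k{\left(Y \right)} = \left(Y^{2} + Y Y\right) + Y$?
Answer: $7 - 5 i \sqrt{5} \approx 7.0 - 11.18 i$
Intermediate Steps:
$y{\left(V \right)} = -2 + V^{\frac{3}{2}}$ ($y{\left(V \right)} = -2 + V \sqrt{V} = -2 + V^{\frac{3}{2}}$)
$k{\left(Y \right)} = Y + 2 Y^{2}$ ($k{\left(Y \right)} = \left(Y^{2} + Y^{2}\right) + Y = 2 Y^{2} + Y = Y + 2 Y^{2}$)
$\left(y{\left(-5 \right)} + 9\right) b{\left(k{\left(-1 \right)} \right)} = \left(\left(-2 + \left(-5\right)^{\frac{3}{2}}\right) + 9\right) \left(- (1 + 2 \left(-1\right))\right) = \left(\left(-2 - 5 i \sqrt{5}\right) + 9\right) \left(- (1 - 2)\right) = \left(7 - 5 i \sqrt{5}\right) \left(\left(-1\right) \left(-1\right)\right) = \left(7 - 5 i \sqrt{5}\right) 1 = 7 - 5 i \sqrt{5}$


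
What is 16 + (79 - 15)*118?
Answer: 7568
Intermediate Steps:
16 + (79 - 15)*118 = 16 + 64*118 = 16 + 7552 = 7568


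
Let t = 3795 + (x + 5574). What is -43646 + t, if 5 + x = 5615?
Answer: -28667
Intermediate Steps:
x = 5610 (x = -5 + 5615 = 5610)
t = 14979 (t = 3795 + (5610 + 5574) = 3795 + 11184 = 14979)
-43646 + t = -43646 + 14979 = -28667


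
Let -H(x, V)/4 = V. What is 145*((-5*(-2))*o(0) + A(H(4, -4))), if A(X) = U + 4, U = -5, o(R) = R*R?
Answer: -145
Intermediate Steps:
o(R) = R²
H(x, V) = -4*V
A(X) = -1 (A(X) = -5 + 4 = -1)
145*((-5*(-2))*o(0) + A(H(4, -4))) = 145*(-5*(-2)*0² - 1) = 145*(10*0 - 1) = 145*(0 - 1) = 145*(-1) = -145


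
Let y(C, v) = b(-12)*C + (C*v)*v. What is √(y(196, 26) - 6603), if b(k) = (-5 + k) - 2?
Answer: √122169 ≈ 349.53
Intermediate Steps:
b(k) = -7 + k
y(C, v) = -19*C + C*v² (y(C, v) = (-7 - 12)*C + (C*v)*v = -19*C + C*v²)
√(y(196, 26) - 6603) = √(196*(-19 + 26²) - 6603) = √(196*(-19 + 676) - 6603) = √(196*657 - 6603) = √(128772 - 6603) = √122169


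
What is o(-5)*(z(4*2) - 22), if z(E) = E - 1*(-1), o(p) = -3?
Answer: 39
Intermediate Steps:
z(E) = 1 + E (z(E) = E + 1 = 1 + E)
o(-5)*(z(4*2) - 22) = -3*((1 + 4*2) - 22) = -3*((1 + 8) - 22) = -3*(9 - 22) = -3*(-13) = 39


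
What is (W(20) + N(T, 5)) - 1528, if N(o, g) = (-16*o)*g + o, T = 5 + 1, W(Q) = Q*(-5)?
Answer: -2102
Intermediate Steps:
W(Q) = -5*Q
T = 6
N(o, g) = o - 16*g*o (N(o, g) = -16*g*o + o = o - 16*g*o)
(W(20) + N(T, 5)) - 1528 = (-5*20 + 6*(1 - 16*5)) - 1528 = (-100 + 6*(1 - 80)) - 1528 = (-100 + 6*(-79)) - 1528 = (-100 - 474) - 1528 = -574 - 1528 = -2102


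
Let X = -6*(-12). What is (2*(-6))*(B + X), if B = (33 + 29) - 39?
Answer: -1140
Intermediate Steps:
B = 23 (B = 62 - 39 = 23)
X = 72
(2*(-6))*(B + X) = (2*(-6))*(23 + 72) = -12*95 = -1140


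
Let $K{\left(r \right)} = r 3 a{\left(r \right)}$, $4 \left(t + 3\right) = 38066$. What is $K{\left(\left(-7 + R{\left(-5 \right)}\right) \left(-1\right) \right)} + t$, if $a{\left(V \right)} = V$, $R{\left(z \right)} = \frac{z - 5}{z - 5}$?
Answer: $\frac{19243}{2} \approx 9621.5$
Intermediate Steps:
$t = \frac{19027}{2}$ ($t = -3 + \frac{1}{4} \cdot 38066 = -3 + \frac{19033}{2} = \frac{19027}{2} \approx 9513.5$)
$R{\left(z \right)} = 1$ ($R{\left(z \right)} = \frac{-5 + z}{-5 + z} = 1$)
$K{\left(r \right)} = 3 r^{2}$ ($K{\left(r \right)} = r 3 r = 3 r r = 3 r^{2}$)
$K{\left(\left(-7 + R{\left(-5 \right)}\right) \left(-1\right) \right)} + t = 3 \left(\left(-7 + 1\right) \left(-1\right)\right)^{2} + \frac{19027}{2} = 3 \left(\left(-6\right) \left(-1\right)\right)^{2} + \frac{19027}{2} = 3 \cdot 6^{2} + \frac{19027}{2} = 3 \cdot 36 + \frac{19027}{2} = 108 + \frac{19027}{2} = \frac{19243}{2}$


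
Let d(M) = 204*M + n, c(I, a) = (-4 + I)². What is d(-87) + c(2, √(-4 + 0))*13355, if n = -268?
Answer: 35404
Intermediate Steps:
d(M) = -268 + 204*M (d(M) = 204*M - 268 = -268 + 204*M)
d(-87) + c(2, √(-4 + 0))*13355 = (-268 + 204*(-87)) + (-4 + 2)²*13355 = (-268 - 17748) + (-2)²*13355 = -18016 + 4*13355 = -18016 + 53420 = 35404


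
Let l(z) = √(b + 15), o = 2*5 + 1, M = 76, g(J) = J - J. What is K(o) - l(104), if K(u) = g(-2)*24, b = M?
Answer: -√91 ≈ -9.5394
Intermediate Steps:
g(J) = 0
o = 11 (o = 10 + 1 = 11)
b = 76
l(z) = √91 (l(z) = √(76 + 15) = √91)
K(u) = 0 (K(u) = 0*24 = 0)
K(o) - l(104) = 0 - √91 = -√91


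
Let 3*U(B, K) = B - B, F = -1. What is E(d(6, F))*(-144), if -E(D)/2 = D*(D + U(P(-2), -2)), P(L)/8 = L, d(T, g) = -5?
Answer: 7200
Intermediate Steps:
P(L) = 8*L
U(B, K) = 0 (U(B, K) = (B - B)/3 = (1/3)*0 = 0)
E(D) = -2*D**2 (E(D) = -2*D*(D + 0) = -2*D*D = -2*D**2)
E(d(6, F))*(-144) = -2*(-5)**2*(-144) = -2*25*(-144) = -50*(-144) = 7200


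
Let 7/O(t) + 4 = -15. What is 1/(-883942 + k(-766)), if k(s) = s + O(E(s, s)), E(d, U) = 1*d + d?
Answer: -19/16809459 ≈ -1.1303e-6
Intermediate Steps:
E(d, U) = 2*d (E(d, U) = d + d = 2*d)
O(t) = -7/19 (O(t) = 7/(-4 - 15) = 7/(-19) = 7*(-1/19) = -7/19)
k(s) = -7/19 + s (k(s) = s - 7/19 = -7/19 + s)
1/(-883942 + k(-766)) = 1/(-883942 + (-7/19 - 766)) = 1/(-883942 - 14561/19) = 1/(-16809459/19) = -19/16809459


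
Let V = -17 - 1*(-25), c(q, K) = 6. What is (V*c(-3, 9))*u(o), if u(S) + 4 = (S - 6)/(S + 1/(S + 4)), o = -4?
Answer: -192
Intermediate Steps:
V = 8 (V = -17 + 25 = 8)
u(S) = -4 + (-6 + S)/(S + 1/(4 + S)) (u(S) = -4 + (S - 6)/(S + 1/(S + 4)) = -4 + (-6 + S)/(S + 1/(4 + S)))
(V*c(-3, 9))*u(o) = (8*6)*((-28 - 18*(-4) - 3*(-4)**2)/(1 + (-4)**2 + 4*(-4))) = 48*((-28 + 72 - 3*16)/(1 + 16 - 16)) = 48*((-28 + 72 - 48)/1) = 48*(1*(-4)) = 48*(-4) = -192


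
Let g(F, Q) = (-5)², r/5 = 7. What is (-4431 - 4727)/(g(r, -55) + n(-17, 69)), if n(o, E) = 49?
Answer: -4579/37 ≈ -123.76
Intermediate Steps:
r = 35 (r = 5*7 = 35)
g(F, Q) = 25
(-4431 - 4727)/(g(r, -55) + n(-17, 69)) = (-4431 - 4727)/(25 + 49) = -9158/74 = -9158*1/74 = -4579/37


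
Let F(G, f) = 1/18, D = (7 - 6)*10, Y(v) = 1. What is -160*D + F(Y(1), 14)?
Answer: -28799/18 ≈ -1599.9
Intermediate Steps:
D = 10 (D = 1*10 = 10)
F(G, f) = 1/18
-160*D + F(Y(1), 14) = -160*10 + 1/18 = -1600 + 1/18 = -28799/18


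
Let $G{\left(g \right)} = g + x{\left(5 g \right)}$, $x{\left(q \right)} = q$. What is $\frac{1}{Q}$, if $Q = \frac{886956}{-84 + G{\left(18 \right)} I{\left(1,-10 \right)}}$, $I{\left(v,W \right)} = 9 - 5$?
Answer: $\frac{29}{73913} \approx 0.00039235$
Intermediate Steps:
$I{\left(v,W \right)} = 4$
$G{\left(g \right)} = 6 g$ ($G{\left(g \right)} = g + 5 g = 6 g$)
$Q = \frac{73913}{29}$ ($Q = \frac{886956}{-84 + 6 \cdot 18 \cdot 4} = \frac{886956}{-84 + 108 \cdot 4} = \frac{886956}{-84 + 432} = \frac{886956}{348} = 886956 \cdot \frac{1}{348} = \frac{73913}{29} \approx 2548.7$)
$\frac{1}{Q} = \frac{1}{\frac{73913}{29}} = \frac{29}{73913}$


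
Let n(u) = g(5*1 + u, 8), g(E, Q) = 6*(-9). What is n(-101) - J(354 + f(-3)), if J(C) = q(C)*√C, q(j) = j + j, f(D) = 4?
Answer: -54 - 716*√358 ≈ -13601.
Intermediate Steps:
q(j) = 2*j
J(C) = 2*C^(3/2) (J(C) = (2*C)*√C = 2*C^(3/2))
g(E, Q) = -54
n(u) = -54
n(-101) - J(354 + f(-3)) = -54 - 2*(354 + 4)^(3/2) = -54 - 2*358^(3/2) = -54 - 2*358*√358 = -54 - 716*√358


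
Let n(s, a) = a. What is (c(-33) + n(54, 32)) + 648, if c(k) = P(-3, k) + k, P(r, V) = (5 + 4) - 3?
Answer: 653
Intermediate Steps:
P(r, V) = 6 (P(r, V) = 9 - 3 = 6)
c(k) = 6 + k
(c(-33) + n(54, 32)) + 648 = ((6 - 33) + 32) + 648 = (-27 + 32) + 648 = 5 + 648 = 653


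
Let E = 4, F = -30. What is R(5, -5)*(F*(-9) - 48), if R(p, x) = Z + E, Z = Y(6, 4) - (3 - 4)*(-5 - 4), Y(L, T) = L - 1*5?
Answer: -888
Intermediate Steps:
Y(L, T) = -5 + L (Y(L, T) = L - 5 = -5 + L)
Z = -8 (Z = (-5 + 6) - (3 - 4)*(-5 - 4) = 1 - (-1)*(-9) = 1 - 1*9 = 1 - 9 = -8)
R(p, x) = -4 (R(p, x) = -8 + 4 = -4)
R(5, -5)*(F*(-9) - 48) = -4*(-30*(-9) - 48) = -4*(270 - 48) = -4*222 = -888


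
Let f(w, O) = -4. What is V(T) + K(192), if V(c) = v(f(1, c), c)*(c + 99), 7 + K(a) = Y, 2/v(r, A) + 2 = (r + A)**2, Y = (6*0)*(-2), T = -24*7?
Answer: -103606/14791 ≈ -7.0047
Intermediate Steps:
T = -168
Y = 0 (Y = 0*(-2) = 0)
v(r, A) = 2/(-2 + (A + r)**2) (v(r, A) = 2/(-2 + (r + A)**2) = 2/(-2 + (A + r)**2))
K(a) = -7 (K(a) = -7 + 0 = -7)
V(c) = 2*(99 + c)/(-2 + (-4 + c)**2) (V(c) = (2/(-2 + (c - 4)**2))*(c + 99) = (2/(-2 + (-4 + c)**2))*(99 + c) = 2*(99 + c)/(-2 + (-4 + c)**2))
V(T) + K(192) = 2*(99 - 168)/(-2 + (-4 - 168)**2) - 7 = 2*(-69)/(-2 + (-172)**2) - 7 = 2*(-69)/(-2 + 29584) - 7 = 2*(-69)/29582 - 7 = 2*(1/29582)*(-69) - 7 = -69/14791 - 7 = -103606/14791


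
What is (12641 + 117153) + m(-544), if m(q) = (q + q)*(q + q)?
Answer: 1313538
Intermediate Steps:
m(q) = 4*q² (m(q) = (2*q)*(2*q) = 4*q²)
(12641 + 117153) + m(-544) = (12641 + 117153) + 4*(-544)² = 129794 + 4*295936 = 129794 + 1183744 = 1313538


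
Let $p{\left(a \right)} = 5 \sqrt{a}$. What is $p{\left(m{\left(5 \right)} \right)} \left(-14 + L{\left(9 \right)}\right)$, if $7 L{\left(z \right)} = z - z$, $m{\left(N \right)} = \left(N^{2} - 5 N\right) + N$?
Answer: $- 70 \sqrt{5} \approx -156.52$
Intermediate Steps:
$m{\left(N \right)} = N^{2} - 4 N$
$L{\left(z \right)} = 0$ ($L{\left(z \right)} = \frac{z - z}{7} = \frac{1}{7} \cdot 0 = 0$)
$p{\left(m{\left(5 \right)} \right)} \left(-14 + L{\left(9 \right)}\right) = 5 \sqrt{5 \left(-4 + 5\right)} \left(-14 + 0\right) = 5 \sqrt{5 \cdot 1} \left(-14\right) = 5 \sqrt{5} \left(-14\right) = - 70 \sqrt{5}$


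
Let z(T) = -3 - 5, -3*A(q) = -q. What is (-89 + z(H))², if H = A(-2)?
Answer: 9409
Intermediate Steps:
A(q) = q/3 (A(q) = -(-1)*q/3 = q/3)
H = -⅔ (H = (⅓)*(-2) = -⅔ ≈ -0.66667)
z(T) = -8
(-89 + z(H))² = (-89 - 8)² = (-97)² = 9409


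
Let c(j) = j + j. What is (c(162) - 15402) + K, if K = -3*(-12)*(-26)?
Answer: -16014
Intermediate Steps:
c(j) = 2*j
K = -936 (K = 36*(-26) = -936)
(c(162) - 15402) + K = (2*162 - 15402) - 936 = (324 - 15402) - 936 = -15078 - 936 = -16014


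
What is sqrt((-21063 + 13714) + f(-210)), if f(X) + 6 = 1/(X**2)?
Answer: I*sqrt(324355499)/210 ≈ 85.761*I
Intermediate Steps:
f(X) = -6 + X**(-2) (f(X) = -6 + 1/(X**2) = -6 + X**(-2))
sqrt((-21063 + 13714) + f(-210)) = sqrt((-21063 + 13714) + (-6 + (-210)**(-2))) = sqrt(-7349 + (-6 + 1/44100)) = sqrt(-7349 - 264599/44100) = sqrt(-324355499/44100) = I*sqrt(324355499)/210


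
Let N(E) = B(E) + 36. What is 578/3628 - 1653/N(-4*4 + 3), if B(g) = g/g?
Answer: -2987849/67118 ≈ -44.516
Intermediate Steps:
B(g) = 1
N(E) = 37 (N(E) = 1 + 36 = 37)
578/3628 - 1653/N(-4*4 + 3) = 578/3628 - 1653/37 = 578*(1/3628) - 1653*1/37 = 289/1814 - 1653/37 = -2987849/67118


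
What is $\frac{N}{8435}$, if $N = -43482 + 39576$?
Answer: $- \frac{558}{1205} \approx -0.46307$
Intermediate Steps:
$N = -3906$
$\frac{N}{8435} = - \frac{3906}{8435} = \left(-3906\right) \frac{1}{8435} = - \frac{558}{1205}$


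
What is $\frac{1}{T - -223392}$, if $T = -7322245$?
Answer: $- \frac{1}{7098853} \approx -1.4087 \cdot 10^{-7}$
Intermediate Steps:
$\frac{1}{T - -223392} = \frac{1}{-7322245 - -223392} = \frac{1}{-7322245 + 223392} = \frac{1}{-7098853} = - \frac{1}{7098853}$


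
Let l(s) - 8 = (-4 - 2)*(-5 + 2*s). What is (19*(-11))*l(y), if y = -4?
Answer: -17974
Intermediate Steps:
l(s) = 38 - 12*s (l(s) = 8 + (-4 - 2)*(-5 + 2*s) = 8 - 6*(-5 + 2*s) = 8 + (30 - 12*s) = 38 - 12*s)
(19*(-11))*l(y) = (19*(-11))*(38 - 12*(-4)) = -209*(38 + 48) = -209*86 = -17974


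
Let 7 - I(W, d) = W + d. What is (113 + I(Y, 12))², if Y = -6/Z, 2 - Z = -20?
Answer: 1418481/121 ≈ 11723.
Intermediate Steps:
Z = 22 (Z = 2 - 1*(-20) = 2 + 20 = 22)
Y = -3/11 (Y = -6/22 = -6*1/22 = -3/11 ≈ -0.27273)
I(W, d) = 7 - W - d (I(W, d) = 7 - (W + d) = 7 + (-W - d) = 7 - W - d)
(113 + I(Y, 12))² = (113 + (7 - 1*(-3/11) - 1*12))² = (113 + (7 + 3/11 - 12))² = (113 - 52/11)² = (1191/11)² = 1418481/121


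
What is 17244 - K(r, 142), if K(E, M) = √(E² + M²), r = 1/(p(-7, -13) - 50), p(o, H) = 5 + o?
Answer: 17244 - √54523457/52 ≈ 17102.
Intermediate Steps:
r = -1/52 (r = 1/((5 - 7) - 50) = 1/(-2 - 50) = 1/(-52) = -1/52 ≈ -0.019231)
17244 - K(r, 142) = 17244 - √((-1/52)² + 142²) = 17244 - √(1/2704 + 20164) = 17244 - √(54523457/2704) = 17244 - √54523457/52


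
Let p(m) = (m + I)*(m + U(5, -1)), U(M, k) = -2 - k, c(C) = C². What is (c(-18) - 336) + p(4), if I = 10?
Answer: 30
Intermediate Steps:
p(m) = (-1 + m)*(10 + m) (p(m) = (m + 10)*(m + (-2 - 1*(-1))) = (10 + m)*(m + (-2 + 1)) = (10 + m)*(m - 1) = (10 + m)*(-1 + m) = (-1 + m)*(10 + m))
(c(-18) - 336) + p(4) = ((-18)² - 336) + (-10 + 4² + 9*4) = (324 - 336) + (-10 + 16 + 36) = -12 + 42 = 30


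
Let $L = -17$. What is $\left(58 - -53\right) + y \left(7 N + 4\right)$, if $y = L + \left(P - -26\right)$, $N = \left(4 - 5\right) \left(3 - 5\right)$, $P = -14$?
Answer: $21$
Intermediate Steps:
$N = 2$ ($N = \left(-1\right) \left(-2\right) = 2$)
$y = -5$ ($y = -17 - -12 = -17 + \left(-14 + 26\right) = -17 + 12 = -5$)
$\left(58 - -53\right) + y \left(7 N + 4\right) = \left(58 - -53\right) - 5 \left(7 \cdot 2 + 4\right) = \left(58 + 53\right) - 5 \left(14 + 4\right) = 111 - 90 = 21$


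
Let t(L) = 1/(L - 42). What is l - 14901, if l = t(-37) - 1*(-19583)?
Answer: 369877/79 ≈ 4682.0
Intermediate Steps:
t(L) = 1/(-42 + L)
l = 1547056/79 (l = 1/(-42 - 37) - 1*(-19583) = 1/(-79) + 19583 = -1/79 + 19583 = 1547056/79 ≈ 19583.)
l - 14901 = 1547056/79 - 14901 = 369877/79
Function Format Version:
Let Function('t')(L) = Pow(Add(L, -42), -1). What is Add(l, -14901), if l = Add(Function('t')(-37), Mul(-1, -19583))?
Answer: Rational(369877, 79) ≈ 4682.0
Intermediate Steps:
Function('t')(L) = Pow(Add(-42, L), -1)
l = Rational(1547056, 79) (l = Add(Pow(Add(-42, -37), -1), Mul(-1, -19583)) = Add(Pow(-79, -1), 19583) = Add(Rational(-1, 79), 19583) = Rational(1547056, 79) ≈ 19583.)
Add(l, -14901) = Add(Rational(1547056, 79), -14901) = Rational(369877, 79)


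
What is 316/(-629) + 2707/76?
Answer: 1678687/47804 ≈ 35.116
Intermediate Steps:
316/(-629) + 2707/76 = 316*(-1/629) + 2707*(1/76) = -316/629 + 2707/76 = 1678687/47804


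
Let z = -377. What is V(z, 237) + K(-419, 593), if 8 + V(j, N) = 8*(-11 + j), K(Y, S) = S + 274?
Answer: -2245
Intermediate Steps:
K(Y, S) = 274 + S
V(j, N) = -96 + 8*j (V(j, N) = -8 + 8*(-11 + j) = -8 + (-88 + 8*j) = -96 + 8*j)
V(z, 237) + K(-419, 593) = (-96 + 8*(-377)) + (274 + 593) = (-96 - 3016) + 867 = -3112 + 867 = -2245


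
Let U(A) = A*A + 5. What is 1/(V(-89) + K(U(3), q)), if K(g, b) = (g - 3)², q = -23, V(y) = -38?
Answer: 1/83 ≈ 0.012048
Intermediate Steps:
U(A) = 5 + A² (U(A) = A² + 5 = 5 + A²)
K(g, b) = (-3 + g)²
1/(V(-89) + K(U(3), q)) = 1/(-38 + (-3 + (5 + 3²))²) = 1/(-38 + (-3 + (5 + 9))²) = 1/(-38 + (-3 + 14)²) = 1/(-38 + 11²) = 1/(-38 + 121) = 1/83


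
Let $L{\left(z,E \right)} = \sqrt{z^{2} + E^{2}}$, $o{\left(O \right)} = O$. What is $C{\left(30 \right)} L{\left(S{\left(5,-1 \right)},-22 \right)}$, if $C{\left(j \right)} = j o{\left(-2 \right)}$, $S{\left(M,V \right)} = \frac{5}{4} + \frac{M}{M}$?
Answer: $- 75 \sqrt{313} \approx -1326.9$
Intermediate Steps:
$S{\left(M,V \right)} = \frac{9}{4}$ ($S{\left(M,V \right)} = 5 \cdot \frac{1}{4} + 1 = \frac{5}{4} + 1 = \frac{9}{4}$)
$L{\left(z,E \right)} = \sqrt{E^{2} + z^{2}}$
$C{\left(j \right)} = - 2 j$ ($C{\left(j \right)} = j \left(-2\right) = - 2 j$)
$C{\left(30 \right)} L{\left(S{\left(5,-1 \right)},-22 \right)} = \left(-2\right) 30 \sqrt{\left(-22\right)^{2} + \left(\frac{9}{4}\right)^{2}} = - 60 \sqrt{484 + \frac{81}{16}} = - 60 \sqrt{\frac{7825}{16}} = - 60 \frac{5 \sqrt{313}}{4} = - 75 \sqrt{313}$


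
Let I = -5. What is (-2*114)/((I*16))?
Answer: 57/20 ≈ 2.8500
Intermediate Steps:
(-2*114)/((I*16)) = (-2*114)/((-5*16)) = -228/(-80) = -228*(-1/80) = 57/20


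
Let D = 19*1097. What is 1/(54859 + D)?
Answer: 1/75702 ≈ 1.3210e-5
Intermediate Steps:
D = 20843
1/(54859 + D) = 1/(54859 + 20843) = 1/75702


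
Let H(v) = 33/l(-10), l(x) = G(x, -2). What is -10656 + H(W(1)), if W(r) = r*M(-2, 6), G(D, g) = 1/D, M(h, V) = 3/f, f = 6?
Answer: -10986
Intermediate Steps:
M(h, V) = ½ (M(h, V) = 3/6 = 3*(⅙) = ½)
W(r) = r/2 (W(r) = r*(½) = r/2)
l(x) = 1/x
H(v) = -330 (H(v) = 33/(1/(-10)) = 33/(-⅒) = 33*(-10) = -330)
-10656 + H(W(1)) = -10656 - 330 = -10986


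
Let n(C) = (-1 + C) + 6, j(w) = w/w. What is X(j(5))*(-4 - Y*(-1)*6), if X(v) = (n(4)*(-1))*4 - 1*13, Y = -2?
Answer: 784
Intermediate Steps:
j(w) = 1
n(C) = 5 + C
X(v) = -49 (X(v) = ((5 + 4)*(-1))*4 - 1*13 = (9*(-1))*4 - 13 = -9*4 - 13 = -36 - 13 = -49)
X(j(5))*(-4 - Y*(-1)*6) = -49*(-4 - (-2*(-1))*6) = -49*(-4 - 2*6) = -49*(-4 - 1*12) = -49*(-4 - 12) = -49*(-16) = 784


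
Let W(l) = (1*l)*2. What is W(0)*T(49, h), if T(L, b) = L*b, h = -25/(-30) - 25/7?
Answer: 0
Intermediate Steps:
h = -115/42 (h = -25*(-1/30) - 25*⅐ = ⅚ - 25/7 = -115/42 ≈ -2.7381)
W(l) = 2*l (W(l) = l*2 = 2*l)
W(0)*T(49, h) = (2*0)*(49*(-115/42)) = 0*(-805/6) = 0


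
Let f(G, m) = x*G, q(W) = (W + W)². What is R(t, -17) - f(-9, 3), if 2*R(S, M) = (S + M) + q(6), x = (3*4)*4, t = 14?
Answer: 1005/2 ≈ 502.50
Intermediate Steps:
q(W) = 4*W² (q(W) = (2*W)² = 4*W²)
x = 48 (x = 12*4 = 48)
f(G, m) = 48*G
R(S, M) = 72 + M/2 + S/2 (R(S, M) = ((S + M) + 4*6²)/2 = ((M + S) + 4*36)/2 = ((M + S) + 144)/2 = (144 + M + S)/2 = 72 + M/2 + S/2)
R(t, -17) - f(-9, 3) = (72 + (½)*(-17) + (½)*14) - 48*(-9) = (72 - 17/2 + 7) - 1*(-432) = 141/2 + 432 = 1005/2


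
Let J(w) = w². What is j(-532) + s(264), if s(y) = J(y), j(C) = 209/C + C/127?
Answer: 247822683/3556 ≈ 69691.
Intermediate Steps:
j(C) = 209/C + C/127 (j(C) = 209/C + C*(1/127) = 209/C + C/127)
s(y) = y²
j(-532) + s(264) = (209/(-532) + (1/127)*(-532)) + 264² = (209*(-1/532) - 532/127) + 69696 = (-11/28 - 532/127) + 69696 = -16293/3556 + 69696 = 247822683/3556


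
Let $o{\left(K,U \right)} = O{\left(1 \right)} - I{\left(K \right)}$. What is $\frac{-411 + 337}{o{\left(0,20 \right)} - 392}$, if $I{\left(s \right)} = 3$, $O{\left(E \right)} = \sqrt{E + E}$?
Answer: $\frac{29230}{156023} + \frac{74 \sqrt{2}}{156023} \approx 0.18801$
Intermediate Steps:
$O{\left(E \right)} = \sqrt{2} \sqrt{E}$ ($O{\left(E \right)} = \sqrt{2 E} = \sqrt{2} \sqrt{E}$)
$o{\left(K,U \right)} = -3 + \sqrt{2}$ ($o{\left(K,U \right)} = \sqrt{2} \sqrt{1} - 3 = \sqrt{2} \cdot 1 - 3 = \sqrt{2} - 3 = -3 + \sqrt{2}$)
$\frac{-411 + 337}{o{\left(0,20 \right)} - 392} = \frac{-411 + 337}{\left(-3 + \sqrt{2}\right) - 392} = - \frac{74}{-395 + \sqrt{2}}$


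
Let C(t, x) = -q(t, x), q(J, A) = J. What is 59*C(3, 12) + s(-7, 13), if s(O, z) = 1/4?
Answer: -707/4 ≈ -176.75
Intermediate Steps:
s(O, z) = ¼
C(t, x) = -t
59*C(3, 12) + s(-7, 13) = 59*(-1*3) + ¼ = 59*(-3) + ¼ = -177 + ¼ = -707/4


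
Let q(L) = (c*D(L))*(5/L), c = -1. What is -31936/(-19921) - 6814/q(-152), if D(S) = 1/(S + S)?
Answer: 6272352356032/99605 ≈ 6.2972e+7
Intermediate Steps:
D(S) = 1/(2*S)
q(L) = -5/(2*L²) (q(L) = (-1/(2*L))*(5/L) = -5/(2*L²))
-31936/(-19921) - 6814/q(-152) = -31936/(-19921) - 6814/((-5/2/(-152)²)) = -31936*(-1/19921) - 6814/((-5/2*1/23104)) = 31936/19921 - 6814/(-5/46208) = 31936/19921 - 6814*(-46208/5) = 31936/19921 + 314861312/5 = 6272352356032/99605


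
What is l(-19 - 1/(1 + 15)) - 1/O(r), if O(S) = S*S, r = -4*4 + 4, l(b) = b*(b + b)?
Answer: 837217/1152 ≈ 726.75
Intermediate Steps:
l(b) = 2*b² (l(b) = b*(2*b) = 2*b²)
r = -12 (r = -16 + 4 = -12)
O(S) = S²
l(-19 - 1/(1 + 15)) - 1/O(r) = 2*(-19 - 1/(1 + 15))² - 1/((-12)²) = 2*(-19 - 1/16)² - 1/144 = 2*(-305/16)² - 1/144 = 2*(93025/256) - 1/144 = 93025/128 - 1/144 = 837217/1152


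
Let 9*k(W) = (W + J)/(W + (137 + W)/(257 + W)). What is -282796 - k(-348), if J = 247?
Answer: -80063233139/283113 ≈ -2.8280e+5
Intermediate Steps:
k(W) = (247 + W)/(9*(W + (137 + W)/(257 + W))) (k(W) = ((W + 247)/(W + (137 + W)/(257 + W)))/9 = ((247 + W)/(W + (137 + W)/(257 + W)))/9 = (247 + W)/(9*(W + (137 + W)/(257 + W))))
-282796 - k(-348) = -282796 - (63479 + (-348)² + 504*(-348))/(9*(137 + (-348)² + 258*(-348))) = -282796 - (63479 + 121104 - 175392)/(9*(137 + 121104 - 89784)) = -282796 - 9191/(9*31457) = -282796 - 1*9191/283113 = -282796 - 9191/283113 = -80063233139/283113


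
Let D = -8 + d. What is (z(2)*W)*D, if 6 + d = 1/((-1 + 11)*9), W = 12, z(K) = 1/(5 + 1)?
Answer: -1259/45 ≈ -27.978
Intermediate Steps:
z(K) = 1/6
d = -539/90 (d = -6 + 1/((-1 + 11)*9) = -6 + (1/9)/10 = -6 + (1/10)*(1/9) = -6 + 1/90 = -539/90 ≈ -5.9889)
D = -1259/90 (D = -8 - 539/90 = -1259/90 ≈ -13.989)
(z(2)*W)*D = ((1/6)*12)*(-1259/90) = 2*(-1259/90) = -1259/45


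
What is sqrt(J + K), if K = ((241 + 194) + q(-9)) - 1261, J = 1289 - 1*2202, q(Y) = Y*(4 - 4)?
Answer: I*sqrt(1739) ≈ 41.701*I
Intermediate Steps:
q(Y) = 0 (q(Y) = Y*0 = 0)
J = -913 (J = 1289 - 2202 = -913)
K = -826 (K = ((241 + 194) + 0) - 1261 = (435 + 0) - 1261 = 435 - 1261 = -826)
sqrt(J + K) = sqrt(-913 - 826) = sqrt(-1739) = I*sqrt(1739)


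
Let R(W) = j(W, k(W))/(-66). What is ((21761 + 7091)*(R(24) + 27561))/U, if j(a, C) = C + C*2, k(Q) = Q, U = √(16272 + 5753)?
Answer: 8746743468*√881/48455 ≈ 5.3579e+6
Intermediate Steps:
U = 5*√881 (U = √22025 = 5*√881 ≈ 148.41)
j(a, C) = 3*C (j(a, C) = C + 2*C = 3*C)
R(W) = -W/22 (R(W) = (3*W)/(-66) = (3*W)*(-1/66) = -W/22)
((21761 + 7091)*(R(24) + 27561))/U = ((21761 + 7091)*(-1/22*24 + 27561))/((5*√881)) = (28852*(-12/11 + 27561))*(√881/4405) = (28852*(303159/11))*(√881/4405) = 8746743468*(√881/4405)/11 = 8746743468*√881/48455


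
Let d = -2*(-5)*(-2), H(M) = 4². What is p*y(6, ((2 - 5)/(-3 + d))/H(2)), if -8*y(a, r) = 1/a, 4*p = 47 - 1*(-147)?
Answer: -97/96 ≈ -1.0104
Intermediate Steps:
H(M) = 16
d = -20 (d = 10*(-2) = -20)
p = 97/2 (p = (47 - 1*(-147))/4 = (47 + 147)/4 = (¼)*194 = 97/2 ≈ 48.500)
y(a, r) = -1/(8*a)
p*y(6, ((2 - 5)/(-3 + d))/H(2)) = 97*(-⅛/6)/2 = 97*(-⅛*⅙)/2 = (97/2)*(-1/48) = -97/96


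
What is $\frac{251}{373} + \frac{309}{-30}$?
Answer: $- \frac{35909}{3730} \approx -9.6271$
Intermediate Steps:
$\frac{251}{373} + \frac{309}{-30} = 251 \cdot \frac{1}{373} + 309 \left(- \frac{1}{30}\right) = \frac{251}{373} - \frac{103}{10} = - \frac{35909}{3730}$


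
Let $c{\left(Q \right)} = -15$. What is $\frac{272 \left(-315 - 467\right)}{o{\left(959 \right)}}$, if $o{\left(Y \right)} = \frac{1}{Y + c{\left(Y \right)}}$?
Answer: $-200792576$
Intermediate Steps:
$o{\left(Y \right)} = \frac{1}{-15 + Y}$ ($o{\left(Y \right)} = \frac{1}{Y - 15} = \frac{1}{-15 + Y}$)
$\frac{272 \left(-315 - 467\right)}{o{\left(959 \right)}} = \frac{272 \left(-315 - 467\right)}{\frac{1}{-15 + 959}} = \frac{272 \left(-782\right)}{\frac{1}{944}} = - 212704 \frac{1}{\frac{1}{944}} = \left(-212704\right) 944 = -200792576$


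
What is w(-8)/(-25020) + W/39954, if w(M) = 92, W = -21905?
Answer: -45978239/83304090 ≈ -0.55193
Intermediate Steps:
w(-8)/(-25020) + W/39954 = 92/(-25020) - 21905/39954 = 92*(-1/25020) - 21905*1/39954 = -23/6255 - 21905/39954 = -45978239/83304090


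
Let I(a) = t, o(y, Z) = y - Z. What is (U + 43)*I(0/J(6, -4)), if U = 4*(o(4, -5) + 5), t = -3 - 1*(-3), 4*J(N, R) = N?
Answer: 0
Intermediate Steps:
J(N, R) = N/4
t = 0 (t = -3 + 3 = 0)
I(a) = 0
U = 56 (U = 4*((4 - 1*(-5)) + 5) = 4*((4 + 5) + 5) = 4*(9 + 5) = 4*14 = 56)
(U + 43)*I(0/J(6, -4)) = (56 + 43)*0 = 99*0 = 0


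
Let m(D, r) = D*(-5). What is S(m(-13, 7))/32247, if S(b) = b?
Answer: 65/32247 ≈ 0.0020157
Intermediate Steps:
m(D, r) = -5*D
S(m(-13, 7))/32247 = -5*(-13)/32247 = 65*(1/32247) = 65/32247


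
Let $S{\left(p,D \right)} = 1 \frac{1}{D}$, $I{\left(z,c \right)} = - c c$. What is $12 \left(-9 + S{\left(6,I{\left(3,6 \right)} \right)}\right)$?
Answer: $- \frac{325}{3} \approx -108.33$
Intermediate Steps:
$I{\left(z,c \right)} = - c^{2}$
$S{\left(p,D \right)} = \frac{1}{D}$
$12 \left(-9 + S{\left(6,I{\left(3,6 \right)} \right)}\right) = 12 \left(-9 + \frac{1}{\left(-1\right) 6^{2}}\right) = 12 \left(-9 + \frac{1}{\left(-1\right) 36}\right) = 12 \left(-9 + \frac{1}{-36}\right) = 12 \left(-9 - \frac{1}{36}\right) = 12 \left(- \frac{325}{36}\right) = - \frac{325}{3}$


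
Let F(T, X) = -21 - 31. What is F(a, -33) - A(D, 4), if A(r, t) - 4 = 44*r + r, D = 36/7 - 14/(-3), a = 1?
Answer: -3482/7 ≈ -497.43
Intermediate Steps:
F(T, X) = -52
D = 206/21 (D = 36*(⅐) - 14*(-⅓) = 36/7 + 14/3 = 206/21 ≈ 9.8095)
A(r, t) = 4 + 45*r (A(r, t) = 4 + (44*r + r) = 4 + 45*r)
F(a, -33) - A(D, 4) = -52 - (4 + 45*(206/21)) = -52 - (4 + 3090/7) = -52 - 1*3118/7 = -52 - 3118/7 = -3482/7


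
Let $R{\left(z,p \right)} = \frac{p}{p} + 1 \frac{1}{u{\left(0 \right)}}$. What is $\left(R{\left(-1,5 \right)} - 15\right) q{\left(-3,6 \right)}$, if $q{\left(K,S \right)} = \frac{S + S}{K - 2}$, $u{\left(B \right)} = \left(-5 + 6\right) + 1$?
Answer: $\frac{162}{5} \approx 32.4$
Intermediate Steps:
$u{\left(B \right)} = 2$ ($u{\left(B \right)} = 1 + 1 = 2$)
$q{\left(K,S \right)} = \frac{2 S}{-2 + K}$
$R{\left(z,p \right)} = \frac{3}{2}$ ($R{\left(z,p \right)} = \frac{p}{p} + 1 \cdot \frac{1}{2} = 1 + 1 \cdot \frac{1}{2} = 1 + \frac{1}{2} = \frac{3}{2}$)
$\left(R{\left(-1,5 \right)} - 15\right) q{\left(-3,6 \right)} = \left(\frac{3}{2} - 15\right) 2 \cdot 6 \frac{1}{-2 - 3} = - \frac{27 \cdot 2 \cdot 6 \frac{1}{-5}}{2} = - \frac{27 \cdot 2 \cdot 6 \left(- \frac{1}{5}\right)}{2} = \left(- \frac{27}{2}\right) \left(- \frac{12}{5}\right) = \frac{162}{5}$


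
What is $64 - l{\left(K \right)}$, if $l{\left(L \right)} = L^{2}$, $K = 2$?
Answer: $60$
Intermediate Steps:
$64 - l{\left(K \right)} = 64 - 2^{2} = 64 - 4 = 60$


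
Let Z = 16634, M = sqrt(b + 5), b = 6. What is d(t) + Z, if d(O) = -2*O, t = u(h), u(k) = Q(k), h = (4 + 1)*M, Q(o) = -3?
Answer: 16640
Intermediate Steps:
M = sqrt(11) (M = sqrt(6 + 5) = sqrt(11) ≈ 3.3166)
h = 5*sqrt(11) (h = (4 + 1)*sqrt(11) = 5*sqrt(11) ≈ 16.583)
u(k) = -3
t = -3
d(t) + Z = -2*(-3) + 16634 = 6 + 16634 = 16640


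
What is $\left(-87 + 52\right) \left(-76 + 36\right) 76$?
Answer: $106400$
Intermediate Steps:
$\left(-87 + 52\right) \left(-76 + 36\right) 76 = \left(-35\right) \left(-40\right) 76 = 1400 \cdot 76 = 106400$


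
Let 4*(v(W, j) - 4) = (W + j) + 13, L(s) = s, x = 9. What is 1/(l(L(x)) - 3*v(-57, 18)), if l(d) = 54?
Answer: 2/123 ≈ 0.016260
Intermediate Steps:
v(W, j) = 29/4 + W/4 + j/4 (v(W, j) = 4 + ((W + j) + 13)/4 = 4 + (13 + W + j)/4 = 4 + (13/4 + W/4 + j/4) = 29/4 + W/4 + j/4)
1/(l(L(x)) - 3*v(-57, 18)) = 1/(54 - 3*(29/4 + (1/4)*(-57) + (1/4)*18)) = 1/(54 - 3*(29/4 - 57/4 + 9/2)) = 1/(54 - 3*(-5/2)) = 1/(54 + 15/2) = 1/(123/2) = 2/123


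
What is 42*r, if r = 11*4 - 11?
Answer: 1386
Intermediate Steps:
r = 33 (r = 44 - 11 = 33)
42*r = 42*33 = 1386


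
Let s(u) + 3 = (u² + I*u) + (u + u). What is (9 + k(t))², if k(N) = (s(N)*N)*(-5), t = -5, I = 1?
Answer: 33856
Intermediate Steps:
s(u) = -3 + u² + 3*u (s(u) = -3 + ((u² + 1*u) + (u + u)) = -3 + ((u² + u) + 2*u) = -3 + ((u + u²) + 2*u) = -3 + (u² + 3*u) = -3 + u² + 3*u)
k(N) = -5*N*(-3 + N² + 3*N) (k(N) = ((-3 + N² + 3*N)*N)*(-5) = (N*(-3 + N² + 3*N))*(-5) = -5*N*(-3 + N² + 3*N))
(9 + k(t))² = (9 + 5*(-5)*(3 - 1*(-5)² - 3*(-5)))² = (9 + 5*(-5)*(3 - 1*25 + 15))² = (9 + 5*(-5)*(3 - 25 + 15))² = (9 + 5*(-5)*(-7))² = (9 + 175)² = 184² = 33856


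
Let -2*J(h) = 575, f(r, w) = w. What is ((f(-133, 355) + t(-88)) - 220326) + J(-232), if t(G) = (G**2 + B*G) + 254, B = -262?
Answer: -378409/2 ≈ -1.8920e+5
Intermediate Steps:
t(G) = 254 + G**2 - 262*G (t(G) = (G**2 - 262*G) + 254 = 254 + G**2 - 262*G)
J(h) = -575/2 (J(h) = -1/2*575 = -575/2)
((f(-133, 355) + t(-88)) - 220326) + J(-232) = ((355 + (254 + (-88)**2 - 262*(-88))) - 220326) - 575/2 = ((355 + (254 + 7744 + 23056)) - 220326) - 575/2 = ((355 + 31054) - 220326) - 575/2 = (31409 - 220326) - 575/2 = -188917 - 575/2 = -378409/2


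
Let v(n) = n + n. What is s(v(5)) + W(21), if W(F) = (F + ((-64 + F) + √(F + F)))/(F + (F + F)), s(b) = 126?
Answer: 7916/63 + √42/63 ≈ 125.75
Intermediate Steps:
v(n) = 2*n
W(F) = (-64 + 2*F + √2*√F)/(3*F) (W(F) = (F + ((-64 + F) + √(2*F)))/(F + 2*F) = (F + ((-64 + F) + √2*√F))/((3*F)) = (F + (-64 + F + √2*√F))*(1/(3*F)) = (-64 + 2*F + √2*√F)*(1/(3*F)) = (-64 + 2*F + √2*√F)/(3*F))
s(v(5)) + W(21) = 126 + (⅔ - 64/3/21 + √2/(3*√21)) = 126 + (⅔ - 64/3*1/21 + √2*(√21/21)/3) = 126 + (⅔ - 64/63 + √42/63) = 126 + (-22/63 + √42/63) = 7916/63 + √42/63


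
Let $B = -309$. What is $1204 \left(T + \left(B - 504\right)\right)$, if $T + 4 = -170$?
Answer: $-1188348$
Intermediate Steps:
$T = -174$ ($T = -4 - 170 = -174$)
$1204 \left(T + \left(B - 504\right)\right) = 1204 \left(-174 - 813\right) = 1204 \left(-987\right) = -1188348$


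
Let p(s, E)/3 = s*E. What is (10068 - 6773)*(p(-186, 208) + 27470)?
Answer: -291917230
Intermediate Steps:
p(s, E) = 3*E*s (p(s, E) = 3*(s*E) = 3*(E*s) = 3*E*s)
(10068 - 6773)*(p(-186, 208) + 27470) = (10068 - 6773)*(3*208*(-186) + 27470) = 3295*(-116064 + 27470) = 3295*(-88594) = -291917230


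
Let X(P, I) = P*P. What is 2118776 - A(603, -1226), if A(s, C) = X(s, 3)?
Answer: 1755167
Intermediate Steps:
X(P, I) = P²
A(s, C) = s²
2118776 - A(603, -1226) = 2118776 - 1*603² = 2118776 - 1*363609 = 2118776 - 363609 = 1755167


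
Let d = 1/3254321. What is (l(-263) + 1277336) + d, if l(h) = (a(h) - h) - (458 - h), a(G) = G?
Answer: 4154515003416/3254321 ≈ 1.2766e+6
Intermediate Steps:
d = 1/3254321 ≈ 3.0728e-7
l(h) = -458 + h (l(h) = (h - h) - (458 - h) = 0 + (-458 + h) = -458 + h)
(l(-263) + 1277336) + d = ((-458 - 263) + 1277336) + 1/3254321 = (-721 + 1277336) + 1/3254321 = 1276615 + 1/3254321 = 4154515003416/3254321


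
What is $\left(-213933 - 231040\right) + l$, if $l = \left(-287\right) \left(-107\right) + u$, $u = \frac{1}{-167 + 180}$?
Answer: $- \frac{5385431}{13} \approx -4.1426 \cdot 10^{5}$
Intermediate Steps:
$u = \frac{1}{13} \approx 0.076923$
$l = \frac{399218}{13}$ ($l = \left(-287\right) \left(-107\right) + \frac{1}{13} = 30709 + \frac{1}{13} = \frac{399218}{13} \approx 30709.0$)
$\left(-213933 - 231040\right) + l = \left(-213933 - 231040\right) + \frac{399218}{13} = -444973 + \frac{399218}{13} = - \frac{5385431}{13}$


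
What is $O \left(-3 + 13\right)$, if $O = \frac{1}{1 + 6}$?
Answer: $\frac{10}{7} \approx 1.4286$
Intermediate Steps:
$O = \frac{1}{7} \approx 0.14286$
$O \left(-3 + 13\right) = \frac{-3 + 13}{7} = \frac{1}{7} \cdot 10 = \frac{10}{7}$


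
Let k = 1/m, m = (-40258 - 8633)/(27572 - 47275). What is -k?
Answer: -19703/48891 ≈ -0.40300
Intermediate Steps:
m = 48891/19703 (m = -48891/(-19703) = -48891*(-1/19703) = 48891/19703 ≈ 2.4814)
k = 19703/48891 (k = 1/(48891/19703) = 19703/48891 ≈ 0.40300)
-k = -1*19703/48891 = -19703/48891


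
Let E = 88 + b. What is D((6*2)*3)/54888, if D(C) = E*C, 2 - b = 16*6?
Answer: -9/2287 ≈ -0.0039353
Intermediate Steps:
b = -94 (b = 2 - 16*6 = 2 - 1*96 = 2 - 96 = -94)
E = -6 (E = 88 - 94 = -6)
D(C) = -6*C
D((6*2)*3)/54888 = -6*6*2*3/54888 = -72*3*(1/54888) = -6*36*(1/54888) = -216*1/54888 = -9/2287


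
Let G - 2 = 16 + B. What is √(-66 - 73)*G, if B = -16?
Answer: 2*I*√139 ≈ 23.58*I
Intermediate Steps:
G = 2 (G = 2 + (16 - 16) = 2 + 0 = 2)
√(-66 - 73)*G = √(-66 - 73)*2 = √(-139)*2 = (I*√139)*2 = 2*I*√139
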